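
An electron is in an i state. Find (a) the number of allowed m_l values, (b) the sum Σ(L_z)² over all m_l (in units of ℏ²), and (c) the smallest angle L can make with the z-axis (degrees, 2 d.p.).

The letter i corresponds to l = 6.
There are 2l+1 = 13 values of m_l.
Σ m_l² = 182, so Σ(L_z)² = 182 ℏ².
cos θ_min = 6/√42, so θ_min ≈ 22.21°.

13 values; Σ(L_z)² = 182 ℏ²; θ_min ≈ 22.21°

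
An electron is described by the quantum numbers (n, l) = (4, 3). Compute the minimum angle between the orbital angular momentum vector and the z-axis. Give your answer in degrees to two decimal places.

θ_min ≈ 30.00°

|L|² = l(l+1)ℏ² = 12ℏ², so |L| = 2√3 ℏ.
The smallest angle corresponds to the largest L_z, i.e. m_l = l = 3, giving L_z = 3ℏ.
cos θ_min = 3/√12, so θ_min ≈ 30.00°.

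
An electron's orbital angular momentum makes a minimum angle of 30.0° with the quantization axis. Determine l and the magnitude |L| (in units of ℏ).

At minimum angle, m_l = l, so cos θ = l/√(l(l+1)); cos²θ = l/(l+1) = 0.7500.
Thus l = 0.7500/(1 − 0.7500) ≈ 3.
Then |L| = ℏ√(3·4) = 2√3 ℏ.

l = 3, |L| = 2√3 ℏ ≈ 3.464ℏ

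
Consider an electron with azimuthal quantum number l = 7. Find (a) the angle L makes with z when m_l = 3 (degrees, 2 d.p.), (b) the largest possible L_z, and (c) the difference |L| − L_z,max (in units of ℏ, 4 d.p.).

θ(m_l=3) ≈ 66.37°; L_z,max = 7ℏ; |L|−L_z,max ≈ 0.4833ℏ

For m_l = 3: cos θ = 3/√56, θ ≈ 66.37°.
L_z,max = lℏ = 7ℏ.
|L| − L_z,max = (2√14 − 7)ℏ ≈ 0.4833ℏ.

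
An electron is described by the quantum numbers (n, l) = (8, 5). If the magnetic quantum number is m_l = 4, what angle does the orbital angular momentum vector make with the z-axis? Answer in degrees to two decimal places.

θ ≈ 43.09°

|L| = ℏ√(l(l+1)) = √30 ℏ.
L_z = m_l ℏ = 4ℏ.
cos θ = L_z/|L| = 4/√30, so θ ≈ 43.09°.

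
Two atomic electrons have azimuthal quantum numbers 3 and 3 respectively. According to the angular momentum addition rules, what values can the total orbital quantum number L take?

The total orbital quantum number L ranges from |l₁ − l₂| to l₁ + l₂ in integer steps.
So L can be 0, 1, 2, 3, 4, 5, 6.

L = 0, 1, 2, 3, 4, 5, 6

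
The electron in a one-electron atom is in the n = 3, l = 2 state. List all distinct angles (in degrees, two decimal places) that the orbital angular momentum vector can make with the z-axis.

θ ∈ {35.26°, 65.91°, 90.00°, 114.09°, 144.74°}

|L|² = l(l+1)ℏ² = 6ℏ², so |L| = √6 ℏ.
cos θ = m_l/√6 for each m_l ∈ {-2, -1, 0, 1, 2}.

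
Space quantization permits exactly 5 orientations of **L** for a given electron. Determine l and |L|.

l = 2, |L| = √6 ℏ ≈ 2.449ℏ

2l + 1 = 5 ⇒ l = 2.
Then |L| = √(l(l+1)) ℏ = √6 ℏ.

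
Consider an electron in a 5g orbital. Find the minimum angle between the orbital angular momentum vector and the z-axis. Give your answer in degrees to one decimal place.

θ_min ≈ 26.6°

5g means n = 5, l = 4.
|L| = ℏ√(l(l+1)) = 2√5 ℏ.
The smallest angle corresponds to the largest L_z, i.e. m_l = l = 4, giving L_z = 4ℏ.
cos θ_min = 4/√20, so θ_min ≈ 26.6°.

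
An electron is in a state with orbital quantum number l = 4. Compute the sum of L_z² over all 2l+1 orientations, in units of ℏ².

Σ(L_z)² = 60 ℏ²

m_l ∈ {-4, -3, -2, -1, 0, 1, 2, 3, 4}.
Σ m_l² = 2·(1 + 4 + 9 + 16) = 60.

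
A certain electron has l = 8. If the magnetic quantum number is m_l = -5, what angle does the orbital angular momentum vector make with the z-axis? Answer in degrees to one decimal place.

θ ≈ 126.1°

|L| = ℏ√(l(l+1)) = 6√2 ℏ.
L_z = m_l ℏ = −5ℏ.
cos θ = L_z/|L| = -5/√72, so θ ≈ 126.1°.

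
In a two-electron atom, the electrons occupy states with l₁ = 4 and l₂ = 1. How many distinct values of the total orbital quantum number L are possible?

3

By the triangle rule, |l₁ − l₂| ≤ L ≤ l₁ + l₂.
L ∈ {3, 4, 5}.
That is 3 values.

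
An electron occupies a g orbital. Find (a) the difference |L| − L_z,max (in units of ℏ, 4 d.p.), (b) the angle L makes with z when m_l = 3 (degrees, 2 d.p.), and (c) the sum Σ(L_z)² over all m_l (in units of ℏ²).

|L|−L_z,max ≈ 0.4721ℏ; θ(m_l=3) ≈ 47.87°; Σ(L_z)² = 60 ℏ²

For a g orbital, l = 4.
|L| − L_z,max = (2√5 − 4)ℏ ≈ 0.4721ℏ.
For m_l = 3: cos θ = 3/√20, θ ≈ 47.87°.
Σ m_l² = 60, so Σ(L_z)² = 60 ℏ².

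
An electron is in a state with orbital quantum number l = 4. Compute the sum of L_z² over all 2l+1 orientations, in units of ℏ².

m_l ∈ {-4, -3, -2, -1, 0, 1, 2, 3, 4}.
Σ m_l² = l(l+1)(2l+1)/3 = 4·5·9/3 = 60.

Σ(L_z)² = 60 ℏ²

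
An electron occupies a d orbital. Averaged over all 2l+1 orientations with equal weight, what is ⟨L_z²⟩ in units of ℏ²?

⟨L_z²⟩ = 2 ℏ²

A d state has l = 2.
The allowed m_l values are -2, -1, 0, 1, 2.
⟨L_z²⟩ = ℏ²·(Σ m_l²)/(2l+1) = ℏ²·10/5 = 2ℏ².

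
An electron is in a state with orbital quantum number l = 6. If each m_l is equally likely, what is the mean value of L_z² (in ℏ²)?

The allowed m_l values are -6, -5, -4, -3, -2, -1, 0, 1, 2, 3, 4, 5, 6.
⟨L_z²⟩ = ℏ²·l(l+1)/3 = 14ℏ².

⟨L_z²⟩ = 14 ℏ²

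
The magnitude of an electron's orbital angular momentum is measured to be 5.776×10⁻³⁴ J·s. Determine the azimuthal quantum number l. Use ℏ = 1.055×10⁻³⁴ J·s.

In units of ℏ, |L| ≈ 5.475.
Set l(l+1) = 29.97; the integer solution is l = 5.

l = 5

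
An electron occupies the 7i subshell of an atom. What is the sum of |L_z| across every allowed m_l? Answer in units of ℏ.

7i means n = 7, l = 6.
m_l ∈ {-6, -5, -4, -3, -2, -1, 0, 1, 2, 3, 4, 5, 6}.
Σ|m_l| = 2(1+2+…+6) = 42.

Σ|L_z| = 42 ℏ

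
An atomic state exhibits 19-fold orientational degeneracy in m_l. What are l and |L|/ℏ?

Since there are 2l+1 = 19 values of m_l, l = 9.
|L| = ℏ√(l(l+1)) = ℏ√(9·10) = 3√10 ℏ.

l = 9, |L| = 3√10 ℏ ≈ 9.487ℏ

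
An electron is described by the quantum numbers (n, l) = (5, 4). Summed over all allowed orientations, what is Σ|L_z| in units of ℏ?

Σ|L_z| = 20 ℏ

m_l runs from −4 to 4, i.e. {-4, -3, -2, -1, 0, 1, 2, 3, 4}.
Σ|m_l| = 2·4(4+1)/2 = 20.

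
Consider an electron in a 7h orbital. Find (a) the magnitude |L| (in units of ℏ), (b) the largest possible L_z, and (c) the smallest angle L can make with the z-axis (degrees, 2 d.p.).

For 7h, l = 5.
|L| = ℏ√(5·6) = √30 ℏ ≈ 5.477ℏ.
L_z,max = lℏ = 5ℏ.
cos θ_min = 5/√30, so θ_min ≈ 24.09°.

|L| = √30 ℏ ≈ 5.477ℏ; L_z,max = 5ℏ; θ_min ≈ 24.09°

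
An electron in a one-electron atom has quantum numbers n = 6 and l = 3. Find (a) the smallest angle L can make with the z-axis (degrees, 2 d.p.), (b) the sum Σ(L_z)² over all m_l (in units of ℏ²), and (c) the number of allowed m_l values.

cos θ_min = 3/√12, so θ_min ≈ 30.00°.
Σ m_l² = 28, so Σ(L_z)² = 28 ℏ².
There are 2l+1 = 7 values of m_l.

θ_min ≈ 30.00°; Σ(L_z)² = 28 ℏ²; 7 values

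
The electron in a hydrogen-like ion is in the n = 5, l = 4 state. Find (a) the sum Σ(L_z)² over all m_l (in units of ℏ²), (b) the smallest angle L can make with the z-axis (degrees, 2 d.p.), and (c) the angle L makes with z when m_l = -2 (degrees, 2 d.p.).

Σ m_l² = 60, so Σ(L_z)² = 60 ℏ².
cos θ_min = 4/√20, so θ_min ≈ 26.57°.
For m_l = -2: cos θ = -2/√20, θ ≈ 116.57°.

Σ(L_z)² = 60 ℏ²; θ_min ≈ 26.57°; θ(m_l=-2) ≈ 116.57°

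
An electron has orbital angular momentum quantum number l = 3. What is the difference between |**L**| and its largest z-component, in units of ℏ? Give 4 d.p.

|L| = 2√3 ℏ ≈ 3.4641ℏ, while L_z,max = lℏ = 3ℏ.
The difference is (2√3 − 3)ℏ ≈ 0.4641ℏ.

|L| − L_z,max ≈ 0.4641ℏ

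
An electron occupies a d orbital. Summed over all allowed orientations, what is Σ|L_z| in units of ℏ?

The letter d corresponds to l = 2.
m_l ∈ {-2, -1, 0, 1, 2}.
Σ|m_l| = 2·2(2+1)/2 = 6.

Σ|L_z| = 6 ℏ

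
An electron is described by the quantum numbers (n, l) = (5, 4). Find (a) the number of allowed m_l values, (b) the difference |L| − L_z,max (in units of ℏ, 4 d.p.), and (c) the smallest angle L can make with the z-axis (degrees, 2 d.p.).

There are 2l+1 = 9 values of m_l.
|L| − L_z,max = (2√5 − 4)ℏ ≈ 0.4721ℏ.
cos θ_min = 4/√20, so θ_min ≈ 26.57°.

9 values; |L|−L_z,max ≈ 0.4721ℏ; θ_min ≈ 26.57°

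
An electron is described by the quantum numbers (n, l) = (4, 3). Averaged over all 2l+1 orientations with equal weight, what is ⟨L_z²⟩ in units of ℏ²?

⟨L_z²⟩ = 4 ℏ²

m_l ∈ {-3, -2, -1, 0, 1, 2, 3}.
⟨L_z²⟩ = ℏ²·(Σ m_l²)/(2l+1) = ℏ²·28/7 = 4ℏ².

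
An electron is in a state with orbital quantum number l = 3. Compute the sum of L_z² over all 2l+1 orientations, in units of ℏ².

m_l runs from −3 to 3, i.e. {-3, -2, -1, 0, 1, 2, 3}.
Σ m_l² = l(l+1)(2l+1)/3 = 3·4·7/3 = 28.

Σ(L_z)² = 28 ℏ²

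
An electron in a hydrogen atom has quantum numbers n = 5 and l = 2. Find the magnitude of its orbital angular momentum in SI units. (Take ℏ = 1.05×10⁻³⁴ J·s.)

|L| = 2.57×10⁻³⁴ J·s

|L| = ℏ√(l(l+1)) = ℏ√(2·3) = √6 ℏ
Numerically, |L| = 2.449 × (1.05×10⁻³⁴ J·s) = 2.57×10⁻³⁴ J·s.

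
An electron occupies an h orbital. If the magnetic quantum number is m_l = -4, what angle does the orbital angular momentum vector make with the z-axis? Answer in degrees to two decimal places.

For an h orbital, l = 5.
|L| = √(l(l+1)) ℏ = √30 ℏ.
L_z = m_l ℏ = −4ℏ.
cos θ = L_z/|L| = -4/√30, so θ ≈ 136.91°.

θ ≈ 136.91°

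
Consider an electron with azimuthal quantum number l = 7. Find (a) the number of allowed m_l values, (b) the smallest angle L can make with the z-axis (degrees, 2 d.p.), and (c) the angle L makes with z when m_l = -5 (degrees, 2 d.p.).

There are 2l+1 = 15 values of m_l.
cos θ_min = 7/√56, so θ_min ≈ 20.70°.
For m_l = -5: cos θ = -5/√56, θ ≈ 131.92°.

15 values; θ_min ≈ 20.70°; θ(m_l=-5) ≈ 131.92°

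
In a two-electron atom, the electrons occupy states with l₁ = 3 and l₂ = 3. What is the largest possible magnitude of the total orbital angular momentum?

|L_tot|_max = √42 ℏ ≈ 6.481ℏ

Angular momentum addition gives L = |l₁ − l₂|, …, l₁ + l₂.
So L can be 0, 1, 2, 3, 4, 5, 6.
The largest magnitude corresponds to L = 6: |L_tot| = ℏ√(6·7) = √42 ℏ.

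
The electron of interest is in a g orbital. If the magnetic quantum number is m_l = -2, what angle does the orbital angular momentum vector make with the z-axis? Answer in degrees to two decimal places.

θ ≈ 116.57°

A g state has l = 4.
|L|² = l(l+1)ℏ² = 20ℏ², so |L| = 2√5 ℏ.
L_z = m_l ℏ = −2ℏ.
cos θ = L_z/|L| = -2/√20, so θ ≈ 116.57°.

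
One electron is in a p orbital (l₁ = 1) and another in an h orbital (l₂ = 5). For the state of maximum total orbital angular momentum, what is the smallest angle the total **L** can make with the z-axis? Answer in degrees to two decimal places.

The total orbital quantum number L ranges from |l₁ − l₂| to l₁ + l₂ in integer steps.
So L can be 4, 5, 6.
The maximum is L = 6, with |L_tot| = ℏ√(6·7) = √42 ℏ.
The minimum angle with z is arccos(6/√42) ≈ 22.21°.

θ_min ≈ 22.21°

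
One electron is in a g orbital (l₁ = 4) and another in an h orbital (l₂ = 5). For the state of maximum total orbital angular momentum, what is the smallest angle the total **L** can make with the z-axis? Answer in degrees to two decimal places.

By the triangle rule, |l₁ − l₂| ≤ L ≤ l₁ + l₂.
L ∈ {1, 2, 3, 4, 5, 6, 7, 8, 9}.
The maximum is L = 9, with |L_tot| = ℏ√(9·10) = 3√10 ℏ.
The minimum angle with z is arccos(9/√90) ≈ 18.43°.

θ_min ≈ 18.43°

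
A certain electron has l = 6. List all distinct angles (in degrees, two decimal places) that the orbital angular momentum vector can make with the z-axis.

|L| = √(l(l+1)) ℏ = √42 ℏ.
cos θ = m_l/√42 for each m_l ∈ {-6, -5, -4, -3, -2, -1, 0, 1, 2, 3, 4, 5, 6}.

θ ∈ {22.21°, 39.51°, 51.89°, 62.42°, 72.02°, 81.12°, 90.00°, 98.88°, 107.98°, 117.58°, 128.11°, 140.49°, 157.79°}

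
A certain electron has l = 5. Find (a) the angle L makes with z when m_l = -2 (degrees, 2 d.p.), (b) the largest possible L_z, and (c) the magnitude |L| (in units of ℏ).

θ(m_l=-2) ≈ 111.42°; L_z,max = 5ℏ; |L| = √30 ℏ ≈ 5.477ℏ

For m_l = -2: cos θ = -2/√30, θ ≈ 111.42°.
L_z,max = lℏ = 5ℏ.
|L| = ℏ√(5·6) = √30 ℏ ≈ 5.477ℏ.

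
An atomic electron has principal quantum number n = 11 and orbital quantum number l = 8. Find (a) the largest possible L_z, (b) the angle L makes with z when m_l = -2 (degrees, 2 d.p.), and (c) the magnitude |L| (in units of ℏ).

L_z,max = 8ℏ; θ(m_l=-2) ≈ 103.63°; |L| = 6√2 ℏ ≈ 8.485ℏ

L_z,max = lℏ = 8ℏ.
For m_l = -2: cos θ = -2/√72, θ ≈ 103.63°.
|L| = ℏ√(8·9) = 6√2 ℏ ≈ 8.485ℏ.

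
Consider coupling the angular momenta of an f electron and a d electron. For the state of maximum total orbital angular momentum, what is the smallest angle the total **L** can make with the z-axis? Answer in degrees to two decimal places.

L runs from |3 − 2| = 1 to 3 + 2 = 5.
Allowed values: L = 1, 2, 3, 4, 5.
The maximum is L = 5, with |L_tot| = ℏ√(5·6) = √30 ℏ.
The minimum angle with z is arccos(5/√30) ≈ 24.09°.

θ_min ≈ 24.09°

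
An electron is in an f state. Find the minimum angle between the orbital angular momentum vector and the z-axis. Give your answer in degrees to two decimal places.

An f state has l = 3.
|L| = √(l(l+1)) ℏ = 2√3 ℏ.
The smallest angle corresponds to the largest L_z, i.e. m_l = l = 3, giving L_z = 3ℏ.
cos θ_min = 3/√12, so θ_min ≈ 30.00°.

θ_min ≈ 30.00°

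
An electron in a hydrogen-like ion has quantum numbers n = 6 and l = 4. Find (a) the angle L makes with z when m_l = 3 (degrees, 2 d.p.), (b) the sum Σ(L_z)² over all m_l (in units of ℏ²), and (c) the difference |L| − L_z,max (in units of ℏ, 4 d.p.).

θ(m_l=3) ≈ 47.87°; Σ(L_z)² = 60 ℏ²; |L|−L_z,max ≈ 0.4721ℏ

For m_l = 3: cos θ = 3/√20, θ ≈ 47.87°.
Σ m_l² = 60, so Σ(L_z)² = 60 ℏ².
|L| − L_z,max = (2√5 − 4)ℏ ≈ 0.4721ℏ.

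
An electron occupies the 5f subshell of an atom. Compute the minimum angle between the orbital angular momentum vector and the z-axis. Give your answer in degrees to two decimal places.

θ_min ≈ 30.00°

For 5f, l = 3.
|L| = √(l(l+1)) ℏ = 2√3 ℏ.
The smallest angle corresponds to the largest L_z, i.e. m_l = l = 3, giving L_z = 3ℏ.
cos θ_min = 3/√12, so θ_min ≈ 30.00°.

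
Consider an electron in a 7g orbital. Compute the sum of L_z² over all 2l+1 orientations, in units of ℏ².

7g means n = 7, l = 4.
m_l ∈ {-4, -3, -2, -1, 0, 1, 2, 3, 4}.
Summing m² from −4 to 4: Σ m_l² = 60.

Σ(L_z)² = 60 ℏ²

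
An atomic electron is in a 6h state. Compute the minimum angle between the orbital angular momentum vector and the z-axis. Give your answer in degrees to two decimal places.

θ_min ≈ 24.09°

The 6h subshell has l = 5.
|L|² = l(l+1)ℏ² = 30ℏ², so |L| = √30 ℏ.
The smallest angle corresponds to the largest L_z, i.e. m_l = l = 5, giving L_z = 5ℏ.
cos θ_min = 5/√30, so θ_min ≈ 24.09°.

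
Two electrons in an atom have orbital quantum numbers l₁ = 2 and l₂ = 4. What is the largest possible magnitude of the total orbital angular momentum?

The total orbital quantum number L ranges from |l₁ − l₂| to l₁ + l₂ in integer steps.
L ∈ {2, 3, 4, 5, 6}.
The largest magnitude corresponds to L = 6: |L_tot| = ℏ√(6·7) = √42 ℏ.

|L_tot|_max = √42 ℏ ≈ 6.481ℏ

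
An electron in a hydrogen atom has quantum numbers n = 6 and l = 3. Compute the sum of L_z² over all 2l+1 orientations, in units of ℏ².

Σ(L_z)² = 28 ℏ²

The allowed m_l values are -3, -2, -1, 0, 1, 2, 3.
Σ m_l² = 2·(1 + 4 + 9) = 28.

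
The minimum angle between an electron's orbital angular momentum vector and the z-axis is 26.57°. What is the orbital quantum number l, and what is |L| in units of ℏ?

l = 4, |L| = 2√5 ℏ ≈ 4.472ℏ

cos θ_min = l/√(l(l+1)) = √(l/(l+1)), so l/(l+1) = cos²(26.57°) = 0.7999.
l = cos²θ/sin²θ ≈ 4.
Then |L| = ℏ√(4·5) = 2√5 ℏ.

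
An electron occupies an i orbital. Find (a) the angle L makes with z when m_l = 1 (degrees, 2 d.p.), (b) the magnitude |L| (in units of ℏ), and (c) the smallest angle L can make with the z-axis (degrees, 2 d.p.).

For an i orbital, l = 6.
For m_l = 1: cos θ = 1/√42, θ ≈ 81.12°.
|L| = ℏ√(6·7) = √42 ℏ ≈ 6.481ℏ.
cos θ_min = 6/√42, so θ_min ≈ 22.21°.

θ(m_l=1) ≈ 81.12°; |L| = √42 ℏ ≈ 6.481ℏ; θ_min ≈ 22.21°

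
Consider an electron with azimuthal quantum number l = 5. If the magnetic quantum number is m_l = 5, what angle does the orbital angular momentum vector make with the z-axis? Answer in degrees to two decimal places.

θ ≈ 24.09°

|L| = √(l(l+1)) ℏ = √30 ℏ.
L_z = m_l ℏ = 5ℏ.
cos θ = L_z/|L| = 5/√30, so θ ≈ 24.09°.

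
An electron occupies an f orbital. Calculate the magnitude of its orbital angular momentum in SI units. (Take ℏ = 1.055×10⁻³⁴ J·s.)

|L| = 3.655×10⁻³⁴ J·s

For an f orbital, l = 3.
|L| = ℏ√(l(l+1)) = ℏ√(3·4) = 2√3 ℏ
Numerically, |L| = 3.464 × (1.055×10⁻³⁴ J·s) = 3.655×10⁻³⁴ J·s.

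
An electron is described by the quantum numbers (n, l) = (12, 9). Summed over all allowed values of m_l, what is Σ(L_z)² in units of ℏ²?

Σ(L_z)² = 570 ℏ²

The allowed m_l values are -9, -8, -7, -6, -5, -4, -3, -2, -1, 0, 1, 2, 3, 4, 5, 6, 7, 8, 9.
Summing m² from −9 to 9: Σ m_l² = 570.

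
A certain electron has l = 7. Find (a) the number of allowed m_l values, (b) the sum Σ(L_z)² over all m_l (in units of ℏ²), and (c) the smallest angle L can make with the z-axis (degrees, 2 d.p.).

There are 2l+1 = 15 values of m_l.
Σ m_l² = 280, so Σ(L_z)² = 280 ℏ².
cos θ_min = 7/√56, so θ_min ≈ 20.70°.

15 values; Σ(L_z)² = 280 ℏ²; θ_min ≈ 20.70°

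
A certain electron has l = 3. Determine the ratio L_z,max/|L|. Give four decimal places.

|L| = 2√3 ℏ ≈ 3.4641ℏ, while L_z,max = lℏ = 3ℏ.
L_z,max/|L| = 3/√12 = 0.8660.

L_z,max/|L| = 0.8660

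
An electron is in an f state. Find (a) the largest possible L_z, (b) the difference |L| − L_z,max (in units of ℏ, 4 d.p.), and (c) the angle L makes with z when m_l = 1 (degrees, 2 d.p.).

An f state has l = 3.
L_z,max = lℏ = 3ℏ.
|L| − L_z,max = (2√3 − 3)ℏ ≈ 0.4641ℏ.
For m_l = 1: cos θ = 1/√12, θ ≈ 73.22°.

L_z,max = 3ℏ; |L|−L_z,max ≈ 0.4641ℏ; θ(m_l=1) ≈ 73.22°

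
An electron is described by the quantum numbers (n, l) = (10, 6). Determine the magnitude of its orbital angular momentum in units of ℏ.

|L| = ℏ√(l(l+1)) = ℏ√(6·7) = √42 ℏ

|L| = √42 ℏ ≈ 6.481ℏ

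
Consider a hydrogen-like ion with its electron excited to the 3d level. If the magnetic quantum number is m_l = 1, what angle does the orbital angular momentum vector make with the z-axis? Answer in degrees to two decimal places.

The 3d level has l = 2.
|L| = ℏ√(l(l+1)) = √6 ℏ.
L_z = m_l ℏ = 1ℏ.
cos θ = L_z/|L| = 1/√6, so θ ≈ 65.91°.

θ ≈ 65.91°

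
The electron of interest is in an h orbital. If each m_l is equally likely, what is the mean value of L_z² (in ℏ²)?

An h state has l = 5.
m_l runs from −5 to 5, i.e. {-5, -4, -3, -2, -1, 0, 1, 2, 3, 4, 5}.
⟨L_z²⟩ = ℏ²·l(l+1)/3 = 10ℏ².

⟨L_z²⟩ = 10 ℏ²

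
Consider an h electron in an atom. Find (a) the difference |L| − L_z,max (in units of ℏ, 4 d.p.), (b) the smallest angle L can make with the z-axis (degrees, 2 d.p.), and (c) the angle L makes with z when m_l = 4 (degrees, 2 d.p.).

|L|−L_z,max ≈ 0.4772ℏ; θ_min ≈ 24.09°; θ(m_l=4) ≈ 43.09°

H corresponds to l = 5.
|L| − L_z,max = (√30 − 5)ℏ ≈ 0.4772ℏ.
cos θ_min = 5/√30, so θ_min ≈ 24.09°.
For m_l = 4: cos θ = 4/√30, θ ≈ 43.09°.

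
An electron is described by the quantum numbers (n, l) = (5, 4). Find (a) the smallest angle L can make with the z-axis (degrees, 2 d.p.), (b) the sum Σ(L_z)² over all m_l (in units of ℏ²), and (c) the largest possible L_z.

θ_min ≈ 26.57°; Σ(L_z)² = 60 ℏ²; L_z,max = 4ℏ

cos θ_min = 4/√20, so θ_min ≈ 26.57°.
Σ m_l² = 60, so Σ(L_z)² = 60 ℏ².
L_z,max = lℏ = 4ℏ.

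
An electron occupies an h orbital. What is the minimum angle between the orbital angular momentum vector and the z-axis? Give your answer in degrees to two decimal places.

θ_min ≈ 24.09°

The letter h corresponds to l = 5.
|L|² = l(l+1)ℏ² = 30ℏ², so |L| = √30 ℏ.
The smallest angle corresponds to the largest L_z, i.e. m_l = l = 5, giving L_z = 5ℏ.
cos θ_min = 5/√30, so θ_min ≈ 24.09°.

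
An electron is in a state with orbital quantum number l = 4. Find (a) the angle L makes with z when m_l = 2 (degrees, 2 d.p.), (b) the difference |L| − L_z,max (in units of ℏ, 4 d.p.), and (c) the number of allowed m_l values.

For m_l = 2: cos θ = 2/√20, θ ≈ 63.43°.
|L| − L_z,max = (2√5 − 4)ℏ ≈ 0.4721ℏ.
There are 2l+1 = 9 values of m_l.

θ(m_l=2) ≈ 63.43°; |L|−L_z,max ≈ 0.4721ℏ; 9 values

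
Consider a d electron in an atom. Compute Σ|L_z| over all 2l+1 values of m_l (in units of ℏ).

Σ|L_z| = 6 ℏ

A d state has l = 2.
The allowed m_l values are -2, -1, 0, 1, 2.
Σ|m_l| = l(l+1) = 6.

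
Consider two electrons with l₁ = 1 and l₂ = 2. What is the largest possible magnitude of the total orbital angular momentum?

|L_tot|_max = 2√3 ℏ ≈ 3.464ℏ

The total orbital quantum number L ranges from |l₁ − l₂| to l₁ + l₂ in integer steps.
L ∈ {1, 2, 3}.
The largest magnitude corresponds to L = 3: |L_tot| = ℏ√(3·4) = 2√3 ℏ.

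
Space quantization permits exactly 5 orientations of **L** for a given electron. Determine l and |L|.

2l + 1 = 5 ⇒ l = 2.
|L| = ℏ√(l(l+1)) = ℏ√(2·3) = √6 ℏ.

l = 2, |L| = √6 ℏ ≈ 2.449ℏ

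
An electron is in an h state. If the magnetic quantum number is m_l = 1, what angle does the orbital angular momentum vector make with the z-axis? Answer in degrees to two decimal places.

For an h orbital, l = 5.
|L| = ℏ√(l(l+1)) = √30 ℏ.
L_z = m_l ℏ = 1ℏ.
cos θ = L_z/|L| = 1/√30, so θ ≈ 79.48°.

θ ≈ 79.48°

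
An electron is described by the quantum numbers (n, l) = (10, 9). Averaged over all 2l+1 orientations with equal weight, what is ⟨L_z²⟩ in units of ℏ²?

⟨L_z²⟩ = 30 ℏ²

m_l ∈ {-9, -8, -7, -6, -5, -4, -3, -2, -1, 0, 1, 2, 3, 4, 5, 6, 7, 8, 9}.
Average of L_z² over 19 states: 570/19 ℏ² = 30 ℏ².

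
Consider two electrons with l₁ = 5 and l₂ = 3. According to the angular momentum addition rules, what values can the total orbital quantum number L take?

The total orbital quantum number L ranges from |l₁ − l₂| to l₁ + l₂ in integer steps.
So L can be 2, 3, 4, 5, 6, 7, 8.

L = 2, 3, 4, 5, 6, 7, 8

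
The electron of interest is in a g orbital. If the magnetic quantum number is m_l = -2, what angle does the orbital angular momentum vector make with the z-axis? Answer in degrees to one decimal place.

θ ≈ 116.6°

For a g orbital, l = 4.
|L| = √(l(l+1)) ℏ = 2√5 ℏ.
L_z = m_l ℏ = −2ℏ.
cos θ = L_z/|L| = -2/√20, so θ ≈ 116.6°.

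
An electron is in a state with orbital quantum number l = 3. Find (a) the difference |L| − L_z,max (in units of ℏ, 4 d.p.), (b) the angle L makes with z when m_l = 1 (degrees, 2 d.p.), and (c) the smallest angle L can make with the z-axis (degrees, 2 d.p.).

|L| − L_z,max = (2√3 − 3)ℏ ≈ 0.4641ℏ.
For m_l = 1: cos θ = 1/√12, θ ≈ 73.22°.
cos θ_min = 3/√12, so θ_min ≈ 30.00°.

|L|−L_z,max ≈ 0.4641ℏ; θ(m_l=1) ≈ 73.22°; θ_min ≈ 30.00°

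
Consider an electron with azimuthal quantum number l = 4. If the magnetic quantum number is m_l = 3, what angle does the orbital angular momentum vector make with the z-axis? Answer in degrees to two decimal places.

θ ≈ 47.87°

|L| = ℏ√(l(l+1)) = 2√5 ℏ.
L_z = m_l ℏ = 3ℏ.
cos θ = L_z/|L| = 3/√20, so θ ≈ 47.87°.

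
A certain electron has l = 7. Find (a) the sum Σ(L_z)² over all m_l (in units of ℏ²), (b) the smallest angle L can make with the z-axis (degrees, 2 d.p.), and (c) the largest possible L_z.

Σ m_l² = 280, so Σ(L_z)² = 280 ℏ².
cos θ_min = 7/√56, so θ_min ≈ 20.70°.
L_z,max = lℏ = 7ℏ.

Σ(L_z)² = 280 ℏ²; θ_min ≈ 20.70°; L_z,max = 7ℏ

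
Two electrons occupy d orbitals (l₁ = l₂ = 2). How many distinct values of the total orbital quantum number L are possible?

By the triangle rule, |l₁ − l₂| ≤ L ≤ l₁ + l₂.
L ∈ {0, 1, 2, 3, 4}.
That is 5 values.

5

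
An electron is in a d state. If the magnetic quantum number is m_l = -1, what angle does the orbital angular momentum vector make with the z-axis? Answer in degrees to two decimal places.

θ ≈ 114.09°

For a d orbital, l = 2.
|L|² = l(l+1)ℏ² = 6ℏ², so |L| = √6 ℏ.
L_z = m_l ℏ = −1ℏ.
cos θ = L_z/|L| = -1/√6, so θ ≈ 114.09°.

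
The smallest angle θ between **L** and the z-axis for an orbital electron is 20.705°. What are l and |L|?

l = 7, |L| = 2√14 ℏ ≈ 7.483ℏ

cos θ_min = l/√(l(l+1)) = √(l/(l+1)), so l/(l+1) = cos²(20.705°) = 0.8750.
Thus l = 0.8750/(1 − 0.8750) ≈ 7.
Then |L| = ℏ√(7·8) = 2√14 ℏ.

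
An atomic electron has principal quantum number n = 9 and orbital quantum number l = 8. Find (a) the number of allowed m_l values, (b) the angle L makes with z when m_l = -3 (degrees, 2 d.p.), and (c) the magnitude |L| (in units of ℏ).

There are 2l+1 = 17 values of m_l.
For m_l = -3: cos θ = -3/√72, θ ≈ 110.70°.
|L| = ℏ√(8·9) = 6√2 ℏ ≈ 8.485ℏ.

17 values; θ(m_l=-3) ≈ 110.70°; |L| = 6√2 ℏ ≈ 8.485ℏ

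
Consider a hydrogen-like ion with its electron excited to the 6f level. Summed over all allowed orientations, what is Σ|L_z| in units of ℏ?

The 6f level has l = 3.
The allowed m_l values are -3, -2, -1, 0, 1, 2, 3.
Σ|m_l| = 2(1+2+…+3) = 12.

Σ|L_z| = 12 ℏ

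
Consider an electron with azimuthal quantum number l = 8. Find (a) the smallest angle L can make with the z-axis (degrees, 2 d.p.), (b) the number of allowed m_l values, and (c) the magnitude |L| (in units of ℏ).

cos θ_min = 8/√72, so θ_min ≈ 19.47°.
There are 2l+1 = 17 values of m_l.
|L| = ℏ√(8·9) = 6√2 ℏ ≈ 8.485ℏ.

θ_min ≈ 19.47°; 17 values; |L| = 6√2 ℏ ≈ 8.485ℏ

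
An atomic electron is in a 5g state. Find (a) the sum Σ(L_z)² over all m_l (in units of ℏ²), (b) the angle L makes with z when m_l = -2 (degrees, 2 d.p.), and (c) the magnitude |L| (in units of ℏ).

For 5g, l = 4.
Σ m_l² = 60, so Σ(L_z)² = 60 ℏ².
For m_l = -2: cos θ = -2/√20, θ ≈ 116.57°.
|L| = ℏ√(4·5) = 2√5 ℏ ≈ 4.472ℏ.

Σ(L_z)² = 60 ℏ²; θ(m_l=-2) ≈ 116.57°; |L| = 2√5 ℏ ≈ 4.472ℏ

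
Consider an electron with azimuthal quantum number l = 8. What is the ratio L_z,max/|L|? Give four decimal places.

|L| = 6√2 ℏ ≈ 8.4853ℏ, while L_z,max = lℏ = 8ℏ.
L_z,max/|L| = 8/√72 = 0.9428.

L_z,max/|L| = 0.9428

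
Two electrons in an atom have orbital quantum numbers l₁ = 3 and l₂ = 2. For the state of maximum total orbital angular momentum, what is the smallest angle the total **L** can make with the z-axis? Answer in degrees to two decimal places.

The total orbital quantum number L ranges from |l₁ − l₂| to l₁ + l₂ in integer steps.
So L can be 1, 2, 3, 4, 5.
The maximum is L = 5, with |L_tot| = ℏ√(5·6) = √30 ℏ.
The minimum angle with z is arccos(5/√30) ≈ 24.09°.

θ_min ≈ 24.09°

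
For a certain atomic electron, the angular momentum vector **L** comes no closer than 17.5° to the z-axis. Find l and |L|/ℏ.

cos θ_min = l/√(l(l+1)) = √(l/(l+1)), so l/(l+1) = cos²(17.5°) = 0.9096.
Thus l = 0.9096/(1 − 0.9096) ≈ 10.
Then |L| = ℏ√(10·11) = √110 ℏ.

l = 10, |L| = √110 ℏ ≈ 10.488ℏ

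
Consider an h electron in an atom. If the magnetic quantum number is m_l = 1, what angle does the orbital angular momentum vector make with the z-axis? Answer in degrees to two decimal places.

An h state has l = 5.
|L| = √(l(l+1)) ℏ = √30 ℏ.
L_z = m_l ℏ = 1ℏ.
cos θ = L_z/|L| = 1/√30, so θ ≈ 79.48°.

θ ≈ 79.48°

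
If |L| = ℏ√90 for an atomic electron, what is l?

l = 9

|L| = ℏ√(l(l+1)), so l(l+1) = 90.
l² + l − 90 = 0 ⇒ l = 9.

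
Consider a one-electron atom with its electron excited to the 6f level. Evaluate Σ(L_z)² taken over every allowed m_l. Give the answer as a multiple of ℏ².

Σ(L_z)² = 28 ℏ²

The 6f level has l = 3.
The allowed m_l values are -3, -2, -1, 0, 1, 2, 3.
Σ m_l² = l(l+1)(2l+1)/3 = 3·4·7/3 = 28.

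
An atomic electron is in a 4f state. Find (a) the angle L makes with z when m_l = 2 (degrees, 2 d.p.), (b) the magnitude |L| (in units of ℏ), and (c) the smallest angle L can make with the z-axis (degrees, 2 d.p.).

θ(m_l=2) ≈ 54.74°; |L| = 2√3 ℏ ≈ 3.464ℏ; θ_min ≈ 30.00°

The 4f subshell has l = 3.
For m_l = 2: cos θ = 2/√12, θ ≈ 54.74°.
|L| = ℏ√(3·4) = 2√3 ℏ ≈ 3.464ℏ.
cos θ_min = 3/√12, so θ_min ≈ 30.00°.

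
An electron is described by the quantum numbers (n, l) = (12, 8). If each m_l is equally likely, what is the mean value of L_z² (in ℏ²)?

⟨L_z²⟩ = 24 ℏ²

The allowed m_l values are -8, -7, -6, -5, -4, -3, -2, -1, 0, 1, 2, 3, 4, 5, 6, 7, 8.
⟨L_z²⟩ = ℏ²·(Σ m_l²)/(2l+1) = ℏ²·408/17 = 24ℏ².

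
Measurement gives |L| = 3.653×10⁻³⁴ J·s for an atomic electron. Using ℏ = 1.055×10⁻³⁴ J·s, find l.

l = 3

Dividing by ℏ: |L|/ℏ ≈ 3.463.
Set l(l+1) = 11.99; the integer solution is l = 3.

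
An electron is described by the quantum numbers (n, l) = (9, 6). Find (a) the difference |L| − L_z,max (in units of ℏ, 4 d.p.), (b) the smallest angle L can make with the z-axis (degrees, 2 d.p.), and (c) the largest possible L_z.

|L|−L_z,max ≈ 0.4807ℏ; θ_min ≈ 22.21°; L_z,max = 6ℏ

|L| − L_z,max = (√42 − 6)ℏ ≈ 0.4807ℏ.
cos θ_min = 6/√42, so θ_min ≈ 22.21°.
L_z,max = lℏ = 6ℏ.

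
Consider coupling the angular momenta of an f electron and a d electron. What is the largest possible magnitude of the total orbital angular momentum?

Angular momentum addition gives L = |l₁ − l₂|, …, l₁ + l₂.
Allowed values: L = 1, 2, 3, 4, 5.
The largest magnitude corresponds to L = 5: |L_tot| = ℏ√(5·6) = √30 ℏ.

|L_tot|_max = √30 ℏ ≈ 5.477ℏ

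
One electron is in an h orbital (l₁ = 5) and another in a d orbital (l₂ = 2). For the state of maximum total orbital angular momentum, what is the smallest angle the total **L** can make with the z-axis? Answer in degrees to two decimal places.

θ_min ≈ 20.70°

By the triangle rule, |l₁ − l₂| ≤ L ≤ l₁ + l₂.
L ∈ {3, 4, 5, 6, 7}.
The maximum is L = 7, with |L_tot| = ℏ√(7·8) = 2√14 ℏ.
The minimum angle with z is arccos(7/√56) ≈ 20.70°.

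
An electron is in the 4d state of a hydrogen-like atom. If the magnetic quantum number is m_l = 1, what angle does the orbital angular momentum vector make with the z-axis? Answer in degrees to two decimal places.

For 4d, l = 2.
|L|² = l(l+1)ℏ² = 6ℏ², so |L| = √6 ℏ.
L_z = m_l ℏ = 1ℏ.
cos θ = L_z/|L| = 1/√6, so θ ≈ 65.91°.

θ ≈ 65.91°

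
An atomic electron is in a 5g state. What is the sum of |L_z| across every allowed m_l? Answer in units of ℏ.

Σ|L_z| = 20 ℏ

For 5g, l = 4.
m_l runs from −4 to 4, i.e. {-4, -3, -2, -1, 0, 1, 2, 3, 4}.
Σ|m_l| = 2(1+2+…+4) = 20.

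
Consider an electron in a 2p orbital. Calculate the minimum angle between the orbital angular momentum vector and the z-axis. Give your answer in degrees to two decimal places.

For 2p, l = 1.
|L| = ℏ√(l(l+1)) = √2 ℏ.
The smallest angle corresponds to the largest L_z, i.e. m_l = l = 1, giving L_z = 1ℏ.
cos θ_min = 1/√2, so θ_min ≈ 45.00°.

θ_min ≈ 45.00°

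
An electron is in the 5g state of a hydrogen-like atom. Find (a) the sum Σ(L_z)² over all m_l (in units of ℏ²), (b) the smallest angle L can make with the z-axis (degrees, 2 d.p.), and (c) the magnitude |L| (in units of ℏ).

The 5g subshell has l = 4.
Σ m_l² = 60, so Σ(L_z)² = 60 ℏ².
cos θ_min = 4/√20, so θ_min ≈ 26.57°.
|L| = ℏ√(4·5) = 2√5 ℏ ≈ 4.472ℏ.

Σ(L_z)² = 60 ℏ²; θ_min ≈ 26.57°; |L| = 2√5 ℏ ≈ 4.472ℏ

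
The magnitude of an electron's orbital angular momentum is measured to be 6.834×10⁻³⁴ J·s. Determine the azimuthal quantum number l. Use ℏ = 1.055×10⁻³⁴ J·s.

In units of ℏ, |L| ≈ 6.478.
Set l(l+1) = 41.96; the integer solution is l = 6.

l = 6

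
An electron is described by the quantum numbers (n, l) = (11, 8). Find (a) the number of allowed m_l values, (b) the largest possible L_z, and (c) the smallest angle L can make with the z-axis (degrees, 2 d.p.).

17 values; L_z,max = 8ℏ; θ_min ≈ 19.47°

There are 2l+1 = 17 values of m_l.
L_z,max = lℏ = 8ℏ.
cos θ_min = 8/√72, so θ_min ≈ 19.47°.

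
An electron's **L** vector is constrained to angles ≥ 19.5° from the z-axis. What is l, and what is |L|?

cos²θ_min = l/(l+1) = 0.8886.
Solving: l = 8.
Then |L| = ℏ√(8·9) = 6√2 ℏ.

l = 8, |L| = 6√2 ℏ ≈ 8.485ℏ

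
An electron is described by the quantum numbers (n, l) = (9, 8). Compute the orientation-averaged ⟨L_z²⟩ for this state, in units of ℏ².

⟨L_z²⟩ = 24 ℏ²

m_l runs from −8 to 8, i.e. {-8, -7, -6, -5, -4, -3, -2, -1, 0, 1, 2, 3, 4, 5, 6, 7, 8}.
Average of L_z² over 17 states: 408/17 ℏ² = 24 ℏ².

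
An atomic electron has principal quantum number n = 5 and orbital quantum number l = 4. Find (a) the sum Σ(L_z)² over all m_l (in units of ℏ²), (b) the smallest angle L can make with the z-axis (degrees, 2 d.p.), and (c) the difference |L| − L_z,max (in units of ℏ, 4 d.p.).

Σ m_l² = 60, so Σ(L_z)² = 60 ℏ².
cos θ_min = 4/√20, so θ_min ≈ 26.57°.
|L| − L_z,max = (2√5 − 4)ℏ ≈ 0.4721ℏ.

Σ(L_z)² = 60 ℏ²; θ_min ≈ 26.57°; |L|−L_z,max ≈ 0.4721ℏ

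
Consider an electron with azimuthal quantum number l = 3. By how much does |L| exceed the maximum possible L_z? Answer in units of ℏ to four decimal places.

|L| = 2√3 ℏ ≈ 3.4641ℏ, while L_z,max = lℏ = 3ℏ.
The difference is (2√3 − 3)ℏ ≈ 0.4641ℏ.

|L| − L_z,max ≈ 0.4641ℏ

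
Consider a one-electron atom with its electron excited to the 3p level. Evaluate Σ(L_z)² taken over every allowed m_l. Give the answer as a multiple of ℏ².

The 3p level has l = 1.
m_l ∈ {-1, 0, 1}.
Σ m_l² = 2·(1) = 2.

Σ(L_z)² = 2 ℏ²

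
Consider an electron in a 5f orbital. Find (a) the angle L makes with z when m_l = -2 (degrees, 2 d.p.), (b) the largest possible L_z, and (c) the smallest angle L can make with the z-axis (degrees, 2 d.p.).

θ(m_l=-2) ≈ 125.26°; L_z,max = 3ℏ; θ_min ≈ 30.00°

For 5f, l = 3.
For m_l = -2: cos θ = -2/√12, θ ≈ 125.26°.
L_z,max = lℏ = 3ℏ.
cos θ_min = 3/√12, so θ_min ≈ 30.00°.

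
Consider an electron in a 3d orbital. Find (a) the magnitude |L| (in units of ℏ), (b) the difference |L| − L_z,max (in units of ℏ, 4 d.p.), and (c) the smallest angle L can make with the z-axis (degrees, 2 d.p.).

|L| = √6 ℏ ≈ 2.449ℏ; |L|−L_z,max ≈ 0.4495ℏ; θ_min ≈ 35.26°

For 3d, l = 2.
|L| = ℏ√(2·3) = √6 ℏ ≈ 2.449ℏ.
|L| − L_z,max = (√6 − 2)ℏ ≈ 0.4495ℏ.
cos θ_min = 2/√6, so θ_min ≈ 35.26°.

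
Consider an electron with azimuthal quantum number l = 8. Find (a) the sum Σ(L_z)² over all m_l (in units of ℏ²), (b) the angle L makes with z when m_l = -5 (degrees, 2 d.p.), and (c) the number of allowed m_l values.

Σ(L_z)² = 408 ℏ²; θ(m_l=-5) ≈ 126.10°; 17 values

Σ m_l² = 408, so Σ(L_z)² = 408 ℏ².
For m_l = -5: cos θ = -5/√72, θ ≈ 126.10°.
There are 2l+1 = 17 values of m_l.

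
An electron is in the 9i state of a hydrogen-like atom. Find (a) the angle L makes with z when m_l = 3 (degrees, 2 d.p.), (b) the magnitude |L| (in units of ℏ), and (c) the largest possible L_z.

θ(m_l=3) ≈ 62.42°; |L| = √42 ℏ ≈ 6.481ℏ; L_z,max = 6ℏ

The 9i subshell has l = 6.
For m_l = 3: cos θ = 3/√42, θ ≈ 62.42°.
|L| = ℏ√(6·7) = √42 ℏ ≈ 6.481ℏ.
L_z,max = lℏ = 6ℏ.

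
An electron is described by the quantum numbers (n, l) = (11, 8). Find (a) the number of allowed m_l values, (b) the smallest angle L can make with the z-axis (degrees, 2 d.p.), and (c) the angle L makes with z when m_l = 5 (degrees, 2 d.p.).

There are 2l+1 = 17 values of m_l.
cos θ_min = 8/√72, so θ_min ≈ 19.47°.
For m_l = 5: cos θ = 5/√72, θ ≈ 53.90°.

17 values; θ_min ≈ 19.47°; θ(m_l=5) ≈ 53.90°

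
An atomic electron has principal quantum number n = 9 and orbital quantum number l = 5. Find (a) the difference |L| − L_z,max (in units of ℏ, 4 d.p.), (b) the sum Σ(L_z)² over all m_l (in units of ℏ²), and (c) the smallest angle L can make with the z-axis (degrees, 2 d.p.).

|L| − L_z,max = (√30 − 5)ℏ ≈ 0.4772ℏ.
Σ m_l² = 110, so Σ(L_z)² = 110 ℏ².
cos θ_min = 5/√30, so θ_min ≈ 24.09°.

|L|−L_z,max ≈ 0.4772ℏ; Σ(L_z)² = 110 ℏ²; θ_min ≈ 24.09°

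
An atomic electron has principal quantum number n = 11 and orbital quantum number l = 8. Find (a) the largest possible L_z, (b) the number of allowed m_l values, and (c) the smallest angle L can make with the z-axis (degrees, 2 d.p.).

L_z,max = lℏ = 8ℏ.
There are 2l+1 = 17 values of m_l.
cos θ_min = 8/√72, so θ_min ≈ 19.47°.

L_z,max = 8ℏ; 17 values; θ_min ≈ 19.47°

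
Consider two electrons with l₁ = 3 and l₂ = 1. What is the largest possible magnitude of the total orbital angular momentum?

|L_tot|_max = 2√5 ℏ ≈ 4.472ℏ

By the triangle rule, |l₁ − l₂| ≤ L ≤ l₁ + l₂.
Allowed values: L = 2, 3, 4.
The largest magnitude corresponds to L = 4: |L_tot| = ℏ√(4·5) = 2√5 ℏ.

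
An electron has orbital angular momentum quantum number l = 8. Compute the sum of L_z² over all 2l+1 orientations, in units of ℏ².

Σ(L_z)² = 408 ℏ²

The allowed m_l values are -8, -7, -6, -5, -4, -3, -2, -1, 0, 1, 2, 3, 4, 5, 6, 7, 8.
Σ m_l² = l(l+1)(2l+1)/3 = 8·9·17/3 = 408.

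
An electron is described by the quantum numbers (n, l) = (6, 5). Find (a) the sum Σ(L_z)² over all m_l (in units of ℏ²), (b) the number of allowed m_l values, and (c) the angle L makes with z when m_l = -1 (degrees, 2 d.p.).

Σ m_l² = 110, so Σ(L_z)² = 110 ℏ².
There are 2l+1 = 11 values of m_l.
For m_l = -1: cos θ = -1/√30, θ ≈ 100.52°.

Σ(L_z)² = 110 ℏ²; 11 values; θ(m_l=-1) ≈ 100.52°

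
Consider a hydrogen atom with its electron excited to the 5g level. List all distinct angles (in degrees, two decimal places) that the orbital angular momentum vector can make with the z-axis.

The 5g level has l = 4.
|L|² = l(l+1)ℏ² = 20ℏ², so |L| = 2√5 ℏ.
cos θ = m_l/√20 for each m_l ∈ {-4, -3, -2, -1, 0, 1, 2, 3, 4}.

θ ∈ {26.57°, 47.87°, 63.43°, 77.08°, 90.00°, 102.92°, 116.57°, 132.13°, 153.43°}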